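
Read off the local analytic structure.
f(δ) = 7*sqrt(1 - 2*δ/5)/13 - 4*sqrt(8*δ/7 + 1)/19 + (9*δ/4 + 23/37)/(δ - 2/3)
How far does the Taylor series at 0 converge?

Denominator factor (δ - 2/3): pole of order 1 at 2/3, modulus 2/3.
Branch term (7/13)*sqrt(1 - δ/(5/2)): its argument vanishes at δ = 5/2, a square-root branch point, modulus 5/2.
Branch term (-4/19)*sqrt(1 - δ/(-7/8)): its argument vanishes at δ = -7/8, a square-root branch point, modulus 7/8.
The radius of convergence is the smallest modulus among the singular points: 2/3.

The radius of convergence is 2/3.


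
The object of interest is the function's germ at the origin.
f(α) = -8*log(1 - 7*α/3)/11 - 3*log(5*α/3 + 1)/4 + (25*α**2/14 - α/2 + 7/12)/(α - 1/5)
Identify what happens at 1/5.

The denominator factor α - 1/5 vanishes at 1/5 and appears to the power 1; the numerator there equals 233/420, nonzero, and no other factor vanishes.
The branch terms are analytic at this point.
Hence a pole whose order is the multiplicity, 1.

The point is a pole of order 1.


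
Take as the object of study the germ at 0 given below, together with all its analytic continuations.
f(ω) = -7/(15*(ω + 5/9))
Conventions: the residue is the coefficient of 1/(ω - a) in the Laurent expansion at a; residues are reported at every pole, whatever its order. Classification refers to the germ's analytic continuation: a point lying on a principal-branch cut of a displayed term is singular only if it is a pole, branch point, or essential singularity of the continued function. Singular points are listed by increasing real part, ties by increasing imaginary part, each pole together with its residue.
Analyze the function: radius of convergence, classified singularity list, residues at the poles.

Radius of convergence at 0: 5/9.
At -5/9: a pole of order 1; residue -7/15.

Denominator factor (ω + 5/9): pole of order 1 at -5/9, modulus 5/9.
The radius of convergence is the smallest modulus among the singular points: 5/9.
At the order-1 pole -5/9 set g(ω) = (ω - (-5/9))*f(ω) = -7/15.
Simple pole: residue = g(a) at a = -5/9, which is -7/15.


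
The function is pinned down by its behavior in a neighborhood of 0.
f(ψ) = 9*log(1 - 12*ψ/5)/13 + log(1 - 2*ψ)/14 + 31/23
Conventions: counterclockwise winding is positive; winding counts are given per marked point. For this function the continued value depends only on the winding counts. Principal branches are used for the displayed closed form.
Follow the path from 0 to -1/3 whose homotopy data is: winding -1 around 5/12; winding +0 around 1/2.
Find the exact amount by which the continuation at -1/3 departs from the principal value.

The rational part is single-valued and drops out of the difference; each branch term changes only by its own monodromy.
(9/13)*log(1 - ψ/(5/12)): each positive loop around 5/12 adds 2*pi*i to the log, so winding -1 contributes (9/13)*(-1)*2*pi*i = -(18/13)*pi*i.
(1/14)*log(1 - ψ/(1/2)): winding 0 around 1/2, so this term returns to its principal value, contribution 0.
Summing the contributions at ψ = -1/3 gives -(18/13)*pi*i.

Continued minus principal equals -(18/13)*pi*i.


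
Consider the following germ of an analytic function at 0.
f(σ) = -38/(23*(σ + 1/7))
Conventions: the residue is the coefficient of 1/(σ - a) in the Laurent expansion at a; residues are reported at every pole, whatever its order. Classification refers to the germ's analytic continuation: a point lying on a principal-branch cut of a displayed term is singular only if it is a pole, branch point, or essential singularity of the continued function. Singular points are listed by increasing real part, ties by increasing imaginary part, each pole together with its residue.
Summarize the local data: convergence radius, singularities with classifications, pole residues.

Denominator factor (σ + 1/7): pole of order 1 at -1/7, modulus 1/7.
The radius of convergence is the smallest modulus among the singular points: 1/7.
At the order-1 pole -1/7 set g(σ) = (σ - (-1/7))*f(σ) = -38/23.
Simple pole: residue = g(a) at a = -1/7, which is -38/23.

Radius of convergence at 0: 1/7.
At -1/7: a pole of order 1; residue -38/23.


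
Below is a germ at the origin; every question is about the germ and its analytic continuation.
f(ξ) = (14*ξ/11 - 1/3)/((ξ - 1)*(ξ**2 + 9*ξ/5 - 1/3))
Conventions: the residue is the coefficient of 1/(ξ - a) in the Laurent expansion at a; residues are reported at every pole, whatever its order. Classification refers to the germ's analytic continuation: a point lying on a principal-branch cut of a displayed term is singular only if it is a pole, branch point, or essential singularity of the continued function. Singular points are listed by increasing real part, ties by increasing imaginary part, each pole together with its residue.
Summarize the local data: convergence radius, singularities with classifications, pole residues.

Radius of convergence at 0: -9/10 + (7/30)*sqrt(21).
At -9/10 - (7/30)*sqrt(21): a pole of order 1; residue -155/814 - (2235/39886)*sqrt(21).
At -9/10 + (7/30)*sqrt(21): a pole of order 1; residue -155/814 + (2235/39886)*sqrt(21).
At 1: a pole of order 1; residue 155/407.


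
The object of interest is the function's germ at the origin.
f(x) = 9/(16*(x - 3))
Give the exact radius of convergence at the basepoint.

The radius of convergence is 3.

Denominator factor (x - 3): pole of order 1 at 3, modulus 3.
The radius of convergence is the smallest modulus among the singular points: 3.


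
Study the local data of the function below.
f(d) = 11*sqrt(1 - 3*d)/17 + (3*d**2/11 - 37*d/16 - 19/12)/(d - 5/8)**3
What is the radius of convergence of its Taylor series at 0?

Denominator factor (d - 5/8)^3: pole of order 3 at 5/8, modulus 5/8.
Branch term (11/17)*sqrt(1 - d/(1/3)): its argument vanishes at d = 1/3, a square-root branch point, modulus 1/3.
The radius of convergence is the smallest modulus among the singular points: 1/3.

The radius of convergence is 1/3.


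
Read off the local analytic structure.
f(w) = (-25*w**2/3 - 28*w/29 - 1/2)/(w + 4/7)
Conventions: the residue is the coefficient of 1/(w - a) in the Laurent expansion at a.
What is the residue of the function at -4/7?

At the order-1 pole -4/7 set g(w) = (w - (-4/7))*f(w) = -25*w**2/3 - 28*w/29 - 1/2.
Simple pole: residue = g(a) at a = -4/7, which is -22759/8526.

The residue is -22759/8526.


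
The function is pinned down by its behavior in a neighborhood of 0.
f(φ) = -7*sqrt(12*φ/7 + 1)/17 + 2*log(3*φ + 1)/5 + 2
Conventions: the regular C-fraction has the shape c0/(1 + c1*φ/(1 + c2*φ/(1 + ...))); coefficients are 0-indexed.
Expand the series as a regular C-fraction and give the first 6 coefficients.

The regular C-fraction coefficients are [27/17, -8/15, 2083/840, 14505/116648, 35921148/14099827, -235547114764/303937813515].

Taylor coefficients (expand at 0): a_0 = 27/17, a_1 = 72/85, a_2 = -981/595, a_3 = 14454/4165, a_4 = -464211/58310, a_5 = 2809566/145775.
c0 = a_0 = 27/17. Peel one level at a time: if S = 1 + c*φ/S' with S'(0) = 1, then c is the φ-coefficient of S and S' = c*φ/(S - 1).
S_1 = c0/f = 1 + (-8/15)*φ + (2083/1575)*φ^2 + ...; c1 = -8/15.
S_2 = c1*φ/(S_1 - 1) = 1 + (2083/840)*φ + (-967/3136)*φ^2 + ...; c2 = 2083/840.
S_3 = c2*φ/(S_2 - 1) = 1 + (14505/116648)*φ + (-134704305/425211122)*φ^2 + ...; c3 = 14505/116648.
S_4 = c3*φ/(S_3 - 1) = 1 + (35921148/14099827)*φ + (452322832/229096805)*φ^2 + ...; c4 = 35921148/14099827.
S_5 = c4*φ/(S_4 - 1) = 1 + (-235547114764/303937813515)*φ + ...; c5 = -235547114764/303937813515.


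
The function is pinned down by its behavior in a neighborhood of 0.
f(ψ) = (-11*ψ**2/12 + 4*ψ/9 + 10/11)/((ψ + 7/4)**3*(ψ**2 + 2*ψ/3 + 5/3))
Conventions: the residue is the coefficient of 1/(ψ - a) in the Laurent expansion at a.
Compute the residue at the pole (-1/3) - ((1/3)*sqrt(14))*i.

The factor ψ**2 + 2*ψ/3 + 5/3 splits as (ψ - a)(ψ - a') with a = (-1/3) - ((1/3)*sqrt(14))*i, a' = (-1/3) + ((1/3)*sqrt(14))*i. At the order-1 pole a set g(ψ) = (ψ - a)*f(ψ) = [(-11*ψ**2/12 + 4*ψ/9 + 10/11)/(ψ + 7/4)**3] / (ψ - a').
Simple pole: residue = g(a) at a = (-1/3) - ((1/3)*sqrt(14))*i, which is (-24246512/165006963) - ((1435204/1155048741)*sqrt(14))*i.

The residue is (-24246512/165006963) - ((1435204/1155048741)*sqrt(14))*i.


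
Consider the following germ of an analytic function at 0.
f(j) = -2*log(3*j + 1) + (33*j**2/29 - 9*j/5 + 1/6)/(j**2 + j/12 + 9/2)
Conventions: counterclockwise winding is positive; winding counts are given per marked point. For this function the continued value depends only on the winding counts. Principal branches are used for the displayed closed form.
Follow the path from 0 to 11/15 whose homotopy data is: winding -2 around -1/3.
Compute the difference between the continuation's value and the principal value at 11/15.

The rational part is single-valued and drops out of the difference; each branch term changes only by its own monodromy.
(-2)*log(1 - j/(-1/3)): each positive loop around -1/3 adds 2*pi*i to the log, so winding -2 contributes (-2)*(-2)*2*pi*i = (8)*pi*i.
Summing the contributions at j = 11/15 gives (8)*pi*i.

Continued minus principal equals (8)*pi*i.


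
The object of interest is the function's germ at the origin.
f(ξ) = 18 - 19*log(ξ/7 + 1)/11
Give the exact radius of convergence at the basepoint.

The radius of convergence is 7.

Branch term (-19/11)*log(1 - ξ/(-7)): its argument vanishes at ξ = -7, a logarithmic branch point, modulus 7.
The radius of convergence is the smallest modulus among the singular points: 7.


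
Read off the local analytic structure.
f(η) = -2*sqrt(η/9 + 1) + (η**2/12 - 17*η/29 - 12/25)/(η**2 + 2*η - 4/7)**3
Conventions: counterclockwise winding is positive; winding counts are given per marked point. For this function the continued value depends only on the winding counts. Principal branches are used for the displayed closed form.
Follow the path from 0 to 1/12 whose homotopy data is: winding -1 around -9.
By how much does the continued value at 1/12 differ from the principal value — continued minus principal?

Continued minus principal equals (2/9)*sqrt(327).

The rational part is single-valued and drops out of the difference; each branch term changes only by its own monodromy.
(-2)*sqrt(1 - η/(-9)): winding -1 is odd, the square root flips sign, contributing -2*(-2)*sqrt(1 - (1/12)/(-9)) = -2*(-2)*sqrt(109/108) = (2/9)*sqrt(327).
Summing the contributions at η = 1/12 gives (2/9)*sqrt(327).


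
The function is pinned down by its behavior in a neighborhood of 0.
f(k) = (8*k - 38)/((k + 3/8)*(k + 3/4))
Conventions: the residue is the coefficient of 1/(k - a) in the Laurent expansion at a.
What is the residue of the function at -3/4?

At the order-1 pole -3/4 set g(k) = (k - (-3/4))*f(k) = (8*k - 38)/(k + 3/8).
Simple pole: residue = g(a) at a = -3/4, which is 352/3.

The residue is 352/3.


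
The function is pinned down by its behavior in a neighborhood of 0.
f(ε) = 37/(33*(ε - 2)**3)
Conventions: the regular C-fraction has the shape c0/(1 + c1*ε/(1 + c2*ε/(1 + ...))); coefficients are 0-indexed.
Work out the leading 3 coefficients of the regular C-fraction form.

Taylor coefficients (expand at 0): a_0 = -37/264, a_1 = -37/176, a_2 = -37/176.
c0 = a_0 = -37/264. Peel one level at a time: if S = 1 + c*ε/S' with S'(0) = 1, then c is the ε-coefficient of S and S' = c*ε/(S - 1).
S_1 = c0/f = 1 + (-3/2)*ε + (3/4)*ε^2 + ...; c1 = -3/2.
S_2 = c1*ε/(S_1 - 1) = 1 + (1/2)*ε + ...; c2 = 1/2.

The regular C-fraction coefficients are [-37/264, -3/2, 1/2].


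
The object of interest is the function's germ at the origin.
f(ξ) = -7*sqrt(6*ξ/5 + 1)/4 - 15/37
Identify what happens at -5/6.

The term (-7/4)*sqrt(1 - ξ/(-5/6)) has argument 1 - -5/6/(-5/6) = 0 at -5/6: a square-root (algebraic, two-sheeted) branch point; the remaining terms are analytic or single-valued there.

The point is an algebraic (square-root) branch point.


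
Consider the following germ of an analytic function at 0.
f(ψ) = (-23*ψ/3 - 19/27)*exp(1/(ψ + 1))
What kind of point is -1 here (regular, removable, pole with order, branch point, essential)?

The exponent 1/(ψ - (-1)) has a pole at -1, so exp(1/(ψ - (-1))) takes every nonzero value near it: an essential singularity (not a pole of any order).

The point is an essential singularity.


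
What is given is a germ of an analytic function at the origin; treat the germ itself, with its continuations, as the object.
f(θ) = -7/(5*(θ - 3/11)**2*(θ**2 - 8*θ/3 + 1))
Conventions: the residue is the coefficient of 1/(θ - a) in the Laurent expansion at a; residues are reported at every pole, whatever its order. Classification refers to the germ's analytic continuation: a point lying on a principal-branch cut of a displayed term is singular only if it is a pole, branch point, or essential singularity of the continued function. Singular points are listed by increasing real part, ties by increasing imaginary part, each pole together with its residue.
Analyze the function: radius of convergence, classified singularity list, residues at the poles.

Radius of convergence at 0: 3/11.
At 3/11: a pole of order 2; residue -1331/54.
At 4/3 - (1/3)*sqrt(7): a pole of order 1; residue 1331/108 + (4477/945)*sqrt(7).
At 4/3 + (1/3)*sqrt(7): a pole of order 1; residue 1331/108 - (4477/945)*sqrt(7).

Denominator factor (θ - 3/11)^2: pole of order 2 at 3/11, modulus 3/11.
Denominator factor (θ**2 - 8*θ/3 + 1): discriminant 28/9, real irrational roots 4/3 + (1/3)*sqrt(7) and 4/3 - (1/3)*sqrt(7); poles of order 1, moduli 4/3 + (1/3)*sqrt(7) and 4/3 - (1/3)*sqrt(7).
The radius of convergence is the smallest modulus among the singular points: 3/11.
At the order-2 pole 3/11 set g(θ) = (θ - (3/11))^2*f(θ) = -7/(5*(θ**2 - 8*θ/3 + 1)).
Order-2 pole: residue = g'(a); g'(3/11) = -1331/54, so the residue is -1331/54.
The factor θ**2 - 8*θ/3 + 1 splits as (θ - a)(θ - a') with a = 4/3 - (1/3)*sqrt(7), a' = 4/3 + (1/3)*sqrt(7). At the order-1 pole a set g(θ) = (θ - a)*f(θ) = [-7/(5*(θ - 3/11)**2)] / (θ - a').
Simple pole: residue = g(a) at a = 4/3 - (1/3)*sqrt(7), which is 1331/108 + (4477/945)*sqrt(7).
The factor θ**2 - 8*θ/3 + 1 splits as (θ - a)(θ - a') with a = 4/3 + (1/3)*sqrt(7), a' = 4/3 - (1/3)*sqrt(7). At the order-1 pole a set g(θ) = (θ - a)*f(θ) = [-7/(5*(θ - 3/11)**2)] / (θ - a').
Simple pole: residue = g(a) at a = 4/3 + (1/3)*sqrt(7), which is 1331/108 - (4477/945)*sqrt(7).
List the singular points by increasing real part (a conjugate pair: the negative imaginary part first).


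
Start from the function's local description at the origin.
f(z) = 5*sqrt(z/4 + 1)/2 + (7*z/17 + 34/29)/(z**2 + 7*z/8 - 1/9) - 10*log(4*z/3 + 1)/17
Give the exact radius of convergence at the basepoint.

Denominator factor (z**2 + 7*z/8 - 1/9): discriminant 697/576, real irrational roots -7/16 + (1/48)*sqrt(697) and -7/16 - (1/48)*sqrt(697); poles of order 1, moduli -7/16 + (1/48)*sqrt(697) and 7/16 + (1/48)*sqrt(697).
Branch term (5/2)*sqrt(1 - z/(-4)): its argument vanishes at z = -4, a square-root branch point, modulus 4.
Branch term (-10/17)*log(1 - z/(-3/4)): its argument vanishes at z = -3/4, a logarithmic branch point, modulus 3/4.
The radius of convergence is the smallest modulus among the singular points: -7/16 + (1/48)*sqrt(697).

The radius of convergence is -7/16 + (1/48)*sqrt(697).


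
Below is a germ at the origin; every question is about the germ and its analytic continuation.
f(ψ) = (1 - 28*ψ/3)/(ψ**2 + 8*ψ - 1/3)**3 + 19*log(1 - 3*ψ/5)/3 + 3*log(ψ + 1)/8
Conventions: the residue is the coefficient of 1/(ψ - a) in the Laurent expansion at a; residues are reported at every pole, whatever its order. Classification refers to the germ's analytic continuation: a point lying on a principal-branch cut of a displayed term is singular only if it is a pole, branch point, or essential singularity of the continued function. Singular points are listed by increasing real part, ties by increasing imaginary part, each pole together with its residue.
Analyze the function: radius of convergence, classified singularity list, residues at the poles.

Radius of convergence at 0: -4 + (7/3)*sqrt(3).
At -4 - (7/3)*sqrt(3): a pole of order 3; residue -(1035/268912)*sqrt(3).
At -1: a logarithmic branch point.
At -4 + (7/3)*sqrt(3): a pole of order 3; residue (1035/268912)*sqrt(3).
At 5/3: a logarithmic branch point.

Denominator factor (ψ**2 + 8*ψ - 1/3)^3: discriminant 196/3, real irrational roots -4 + (7/3)*sqrt(3) and -4 - (7/3)*sqrt(3); poles of order 3, moduli -4 + (7/3)*sqrt(3) and 4 + (7/3)*sqrt(3).
Branch term (19/3)*log(1 - ψ/(5/3)): its argument vanishes at ψ = 5/3, a logarithmic branch point, modulus 5/3.
Branch term (3/8)*log(1 - ψ/(-1)): its argument vanishes at ψ = -1, a logarithmic branch point, modulus 1.
The radius of convergence is the smallest modulus among the singular points: -4 + (7/3)*sqrt(3).
The branch terms are analytic at -4 - (7/3)*sqrt(3) and contribute nothing to the residue; only the rational part matters.
The factor ψ**2 + 8*ψ - 1/3 splits as (ψ - a)(ψ - a') with a = -4 - (7/3)*sqrt(3), a' = -4 + (7/3)*sqrt(3). At the order-3 pole a set g(ψ) = (ψ - a)^3*(rational part) = [1 - 28*ψ/3] / (ψ - a')^3.
Order-3 pole: residue = g''(a)/2; g''(-4 - (7/3)*sqrt(3)) = -(1035/134456)*sqrt(3), so the residue is -(1035/268912)*sqrt(3).
The branch terms are analytic at -4 + (7/3)*sqrt(3) and contribute nothing to the residue; only the rational part matters.
The factor ψ**2 + 8*ψ - 1/3 splits as (ψ - a)(ψ - a') with a = -4 + (7/3)*sqrt(3), a' = -4 - (7/3)*sqrt(3). At the order-3 pole a set g(ψ) = (ψ - a)^3*(rational part) = [1 - 28*ψ/3] / (ψ - a')^3.
Order-3 pole: residue = g''(a)/2; g''(-4 + (7/3)*sqrt(3)) = (1035/134456)*sqrt(3), so the residue is (1035/268912)*sqrt(3).
List the singular points by increasing real part (a conjugate pair: the negative imaginary part first).


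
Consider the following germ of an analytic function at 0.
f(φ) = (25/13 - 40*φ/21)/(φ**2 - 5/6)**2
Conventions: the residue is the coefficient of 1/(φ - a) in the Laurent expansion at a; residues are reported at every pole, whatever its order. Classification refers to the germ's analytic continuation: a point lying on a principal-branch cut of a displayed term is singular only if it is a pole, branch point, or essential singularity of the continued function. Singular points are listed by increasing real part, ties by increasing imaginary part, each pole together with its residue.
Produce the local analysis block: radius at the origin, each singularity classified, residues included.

Radius of convergence at 0: (1/6)*sqrt(30).
At -(1/6)*sqrt(30): a pole of order 2; residue (3/26)*sqrt(30).
At (1/6)*sqrt(30): a pole of order 2; residue -(3/26)*sqrt(30).

Denominator factor (φ**2 - 5/6)^2: discriminant 10/3, real irrational roots (1/6)*sqrt(30) and -(1/6)*sqrt(30); poles of order 2, moduli (1/6)*sqrt(30) and (1/6)*sqrt(30).
The radius of convergence is the smallest modulus among the singular points: (1/6)*sqrt(30).
The factor φ**2 - 5/6 splits as (φ - a)(φ - a') with a = -(1/6)*sqrt(30), a' = (1/6)*sqrt(30). At the order-2 pole a set g(φ) = (φ - a)^2*f(φ) = [25/13 - 40*φ/21] / (φ - a')^2.
Order-2 pole: residue = g'(a); g'(-(1/6)*sqrt(30)) = (3/26)*sqrt(30), so the residue is (3/26)*sqrt(30).
The factor φ**2 - 5/6 splits as (φ - a)(φ - a') with a = (1/6)*sqrt(30), a' = -(1/6)*sqrt(30). At the order-2 pole a set g(φ) = (φ - a)^2*f(φ) = [25/13 - 40*φ/21] / (φ - a')^2.
Order-2 pole: residue = g'(a); g'((1/6)*sqrt(30)) = -(3/26)*sqrt(30), so the residue is -(3/26)*sqrt(30).
List the singular points by increasing real part (a conjugate pair: the negative imaginary part first).


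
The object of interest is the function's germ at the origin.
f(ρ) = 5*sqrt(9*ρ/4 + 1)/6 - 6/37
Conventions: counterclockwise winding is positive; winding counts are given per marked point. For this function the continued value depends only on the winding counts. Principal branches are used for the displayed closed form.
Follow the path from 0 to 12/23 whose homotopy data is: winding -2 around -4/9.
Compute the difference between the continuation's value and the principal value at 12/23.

The rational part is single-valued and drops out of the difference; each branch term changes only by its own monodromy.
(5/6)*sqrt(1 - ρ/(-4/9)): winding -2 is even, the square root returns to the same sheet, contribution 0.
Summing the contributions at ρ = 12/23 gives 0.

Continued minus principal equals 0.


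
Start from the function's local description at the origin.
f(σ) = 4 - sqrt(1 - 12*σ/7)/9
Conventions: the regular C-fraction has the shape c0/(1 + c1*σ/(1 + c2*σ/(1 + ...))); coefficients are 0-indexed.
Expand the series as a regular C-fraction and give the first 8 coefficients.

The regular C-fraction coefficients are [35/9, -6/245, -99/245, -5/11, -31/77, -99/217, -87/217, -93/203].

Taylor coefficients (expand at 0): a_0 = 35/9, a_1 = 2/21, a_2 = 2/49, a_3 = 12/343, a_4 = 90/2401, a_5 = 108/2401, a_6 = 972/16807, a_7 = 64152/823543.
c0 = a_0 = 35/9. Peel one level at a time: if S = 1 + c*σ/S' with S'(0) = 1, then c is the σ-coefficient of S and S' = c*σ/(S - 1).
S_1 = c0/f = 1 + (-6/245)*σ + (-594/60025)*σ^2 + ...; c1 = -6/245.
S_2 = c1*σ/(S_1 - 1) = 1 + (-99/245)*σ + (-9/49)*σ^2 + ...; c2 = -99/245.
S_3 = c2*σ/(S_2 - 1) = 1 + (-5/11)*σ + (-155/847)*σ^2 + ...; c3 = -5/11.
S_4 = c3*σ/(S_3 - 1) = 1 + (-31/77)*σ + (-9/49)*σ^2 + ...; c4 = -31/77.
S_5 = c4*σ/(S_4 - 1) = 1 + (-99/217)*σ + (-8613/47089)*σ^2 + ...; c5 = -99/217.
S_6 = c5*σ/(S_5 - 1) = 1 + (-87/217)*σ + (-9/49)*σ^2 + ...; c6 = -87/217.
S_7 = c6*σ/(S_6 - 1) = 1 + (-93/203)*σ + ...; c7 = -93/203.


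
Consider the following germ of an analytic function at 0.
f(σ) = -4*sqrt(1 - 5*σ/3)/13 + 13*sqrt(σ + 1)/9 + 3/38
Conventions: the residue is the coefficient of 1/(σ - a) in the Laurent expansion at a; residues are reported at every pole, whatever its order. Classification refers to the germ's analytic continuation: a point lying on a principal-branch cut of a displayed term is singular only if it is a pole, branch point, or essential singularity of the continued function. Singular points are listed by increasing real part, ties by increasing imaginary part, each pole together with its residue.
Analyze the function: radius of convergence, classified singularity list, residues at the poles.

Radius of convergence at 0: 3/5.
At -1: an algebraic (square-root) branch point.
At 3/5: an algebraic (square-root) branch point.

Branch term (-4/13)*sqrt(1 - σ/(3/5)): its argument vanishes at σ = 3/5, a square-root branch point, modulus 3/5.
Branch term (13/9)*sqrt(1 - σ/(-1)): its argument vanishes at σ = -1, a square-root branch point, modulus 1.
The radius of convergence is the smallest modulus among the singular points: 3/5.
List the singular points by increasing real part (a conjugate pair: the negative imaginary part first).


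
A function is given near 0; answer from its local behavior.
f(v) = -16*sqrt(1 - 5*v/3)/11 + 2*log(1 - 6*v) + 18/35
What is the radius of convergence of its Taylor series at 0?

Branch term (-16/11)*sqrt(1 - v/(3/5)): its argument vanishes at v = 3/5, a square-root branch point, modulus 3/5.
Branch term (2)*log(1 - v/(1/6)): its argument vanishes at v = 1/6, a logarithmic branch point, modulus 1/6.
The radius of convergence is the smallest modulus among the singular points: 1/6.

The radius of convergence is 1/6.


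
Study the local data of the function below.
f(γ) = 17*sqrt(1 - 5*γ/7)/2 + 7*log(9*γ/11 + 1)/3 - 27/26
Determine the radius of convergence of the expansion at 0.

Branch term (17/2)*sqrt(1 - γ/(7/5)): its argument vanishes at γ = 7/5, a square-root branch point, modulus 7/5.
Branch term (7/3)*log(1 - γ/(-11/9)): its argument vanishes at γ = -11/9, a logarithmic branch point, modulus 11/9.
The radius of convergence is the smallest modulus among the singular points: 11/9.

The radius of convergence is 11/9.


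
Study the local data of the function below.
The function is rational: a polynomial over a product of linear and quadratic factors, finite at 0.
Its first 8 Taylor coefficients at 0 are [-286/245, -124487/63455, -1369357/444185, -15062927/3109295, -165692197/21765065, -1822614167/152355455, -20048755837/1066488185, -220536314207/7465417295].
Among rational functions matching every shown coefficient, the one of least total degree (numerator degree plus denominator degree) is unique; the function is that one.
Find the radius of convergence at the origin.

The radius of convergence is 7/11.

No rational of total degree below 2 reproduces all 8 coefficients; solving the [1/1] Pade equations on them gives f(ψ) = (3*ψ/37 + 26/35)/(ψ - 7/11), whose expansion matches every shown term.
Denominator factor (ψ - 7/11): pole of order 1 at 7/11, modulus 7/11.
The radius of convergence is the smallest modulus among the singular points: 7/11.


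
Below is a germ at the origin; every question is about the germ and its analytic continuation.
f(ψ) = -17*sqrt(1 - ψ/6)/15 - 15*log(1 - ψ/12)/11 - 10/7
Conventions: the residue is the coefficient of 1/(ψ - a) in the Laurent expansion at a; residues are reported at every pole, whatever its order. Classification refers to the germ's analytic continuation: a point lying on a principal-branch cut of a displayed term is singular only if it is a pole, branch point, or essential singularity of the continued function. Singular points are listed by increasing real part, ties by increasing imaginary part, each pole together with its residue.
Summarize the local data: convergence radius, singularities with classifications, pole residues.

Branch term (-15/11)*log(1 - ψ/(12)): its argument vanishes at ψ = 12, a logarithmic branch point, modulus 12.
Branch term (-17/15)*sqrt(1 - ψ/(6)): its argument vanishes at ψ = 6, a square-root branch point, modulus 6.
The radius of convergence is the smallest modulus among the singular points: 6.
List the singular points by increasing real part (a conjugate pair: the negative imaginary part first).

Radius of convergence at 0: 6.
At 6: an algebraic (square-root) branch point.
At 12: a logarithmic branch point.


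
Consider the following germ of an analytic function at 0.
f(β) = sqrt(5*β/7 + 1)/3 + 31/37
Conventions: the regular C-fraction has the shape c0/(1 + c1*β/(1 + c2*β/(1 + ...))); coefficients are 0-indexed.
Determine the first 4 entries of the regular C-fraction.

The regular C-fraction coefficients are [130/111, -37/364, 51/182, 325/2856].

Taylor coefficients (expand at 0): a_0 = 130/111, a_1 = 5/42, a_2 = -25/1176, a_3 = 125/16464.
c0 = a_0 = 130/111. Peel one level at a time: if S = 1 + c*β/S' with S'(0) = 1, then c is the β-coefficient of S and S' = c*β/(S - 1).
S_1 = c0/f = 1 + (-37/364)*β + (1887/66248)*β^2 + ...; c1 = -37/364.
S_2 = c1*β/(S_1 - 1) = 1 + (51/182)*β + (-25/784)*β^2 + ...; c2 = 51/182.
S_3 = c2*β/(S_2 - 1) = 1 + (325/2856)*β + ...; c3 = 325/2856.


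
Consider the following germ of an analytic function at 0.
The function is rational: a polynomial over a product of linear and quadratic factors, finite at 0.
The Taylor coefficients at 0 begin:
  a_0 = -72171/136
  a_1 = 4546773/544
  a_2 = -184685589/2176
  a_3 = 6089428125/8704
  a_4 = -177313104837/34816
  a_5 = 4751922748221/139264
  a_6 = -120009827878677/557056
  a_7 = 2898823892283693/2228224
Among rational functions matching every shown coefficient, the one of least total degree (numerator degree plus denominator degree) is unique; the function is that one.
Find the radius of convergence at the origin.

The radius of convergence is 2/9.

No rational of total degree below 5 reproduces all 8 coefficients; solving the [0/5] Pade equations on them gives f(η) = 33/(17*(η + 2/9)**3*(η**2 - 3*η/4 - 1/3)), whose expansion matches every shown term.
Denominator factor (η**2 - 3*η/4 - 1/3): discriminant 91/48, real irrational roots 3/8 + (1/24)*sqrt(273) and 3/8 - (1/24)*sqrt(273); poles of order 1, moduli 3/8 + (1/24)*sqrt(273) and -3/8 + (1/24)*sqrt(273).
Denominator factor (η + 2/9)^3: pole of order 3 at -2/9, modulus 2/9.
The radius of convergence is the smallest modulus among the singular points: 2/9.


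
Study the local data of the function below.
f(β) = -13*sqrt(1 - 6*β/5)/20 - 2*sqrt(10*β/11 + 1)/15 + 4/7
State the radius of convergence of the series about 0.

Branch term (-13/20)*sqrt(1 - β/(5/6)): its argument vanishes at β = 5/6, a square-root branch point, modulus 5/6.
Branch term (-2/15)*sqrt(1 - β/(-11/10)): its argument vanishes at β = -11/10, a square-root branch point, modulus 11/10.
The radius of convergence is the smallest modulus among the singular points: 5/6.

The radius of convergence is 5/6.


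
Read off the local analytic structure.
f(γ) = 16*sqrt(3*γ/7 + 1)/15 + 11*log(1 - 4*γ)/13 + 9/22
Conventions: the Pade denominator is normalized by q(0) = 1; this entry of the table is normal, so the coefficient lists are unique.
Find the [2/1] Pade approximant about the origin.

Taylor coefficients needed (expand at 0): a_0 = 487/330, a_1 = -1436/455, a_2 = -21638/3185, a_3 = -1207009/66885.
Write the denominator as Q(γ) = 1 + q1*γ. Requiring Q*f - P = O(γ^4) with deg P <= 2 kills the coefficients of γ^3..γ^3 in Q*f:
  γ^3: a_3 + q1*a_2 = 0, i.e. -1207009/66885 + (-21638/3185)*q1 = 0.
Solving this linear system: q1 = -1207009/454398.
The numerator is Q*f truncated at degree 2: P0 = a_0 = 487/330; P1 = a_1 + q1*a_0 = -13793863243/1949367420; P2 = a_2 + q1*a_1 = 164327896/103375545.

The Pade approximant has numerator coefficients [487/330, -13793863243/1949367420, 164327896/103375545]; denominator coefficients [1, -1207009/454398].


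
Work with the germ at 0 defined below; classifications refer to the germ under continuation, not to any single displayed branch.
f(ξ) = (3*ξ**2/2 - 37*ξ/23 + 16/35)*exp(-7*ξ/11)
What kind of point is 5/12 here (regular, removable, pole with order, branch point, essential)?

There is no denominator, hence no pole anywhere.
The factor exp(-7*ξ/11) is entire.
So the germ continues analytically to 5/12.

The point is a regular point.


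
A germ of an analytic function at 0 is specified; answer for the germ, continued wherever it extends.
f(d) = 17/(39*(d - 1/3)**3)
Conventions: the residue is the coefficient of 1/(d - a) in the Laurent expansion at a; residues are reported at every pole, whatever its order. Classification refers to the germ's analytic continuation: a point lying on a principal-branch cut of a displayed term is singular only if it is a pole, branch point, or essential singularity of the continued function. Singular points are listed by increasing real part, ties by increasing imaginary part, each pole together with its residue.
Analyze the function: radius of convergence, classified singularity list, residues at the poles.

Radius of convergence at 0: 1/3.
At 1/3: a pole of order 3; residue 0.

Denominator factor (d - 1/3)^3: pole of order 3 at 1/3, modulus 1/3.
The radius of convergence is the smallest modulus among the singular points: 1/3.
At the order-3 pole 1/3 set g(d) = (d - (1/3))^3*f(d) = 17/39.
Order-3 pole: residue = g''(a)/2; g''(1/3) = 0, so the residue is 0.


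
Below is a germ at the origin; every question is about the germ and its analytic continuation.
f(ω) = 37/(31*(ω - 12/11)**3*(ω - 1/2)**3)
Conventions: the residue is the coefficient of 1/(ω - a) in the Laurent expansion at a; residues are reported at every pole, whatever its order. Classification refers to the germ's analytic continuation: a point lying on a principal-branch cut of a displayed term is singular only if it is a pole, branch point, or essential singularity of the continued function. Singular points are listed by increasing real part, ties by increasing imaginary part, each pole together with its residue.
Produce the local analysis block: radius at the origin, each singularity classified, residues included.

Denominator factor (ω - 12/11)^3: pole of order 3 at 12/11, modulus 12/11.
Denominator factor (ω - 1/2)^3: pole of order 3 at 1/2, modulus 1/2.
The radius of convergence is the smallest modulus among the singular points: 1/2.
At the order-3 pole 1/2 set g(ω) = (ω - (1/2))^3*f(ω) = 37/(31*(ω - 12/11)**3).
Order-3 pole: residue = g''(a)/2; g''(1/2) = -2288212608/11510083, so the residue is -1144106304/11510083.
At the order-3 pole 12/11 set g(ω) = (ω - (12/11))^3*f(ω) = 37/(31*(ω - 1/2)**3).
Order-3 pole: residue = g''(a)/2; g''(12/11) = 2288212608/11510083, so the residue is 1144106304/11510083.
List the singular points by increasing real part (a conjugate pair: the negative imaginary part first).

Radius of convergence at 0: 1/2.
At 1/2: a pole of order 3; residue -1144106304/11510083.
At 12/11: a pole of order 3; residue 1144106304/11510083.


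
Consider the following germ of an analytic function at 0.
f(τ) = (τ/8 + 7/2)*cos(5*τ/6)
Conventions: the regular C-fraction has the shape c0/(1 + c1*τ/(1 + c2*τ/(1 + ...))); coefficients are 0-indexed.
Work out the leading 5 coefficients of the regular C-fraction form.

Taylor coefficients (expand at 0): a_0 = 7/2, a_1 = 1/8, a_2 = -175/144, a_3 = -25/576, a_4 = 4375/62208.
c0 = a_0 = 7/2. Peel one level at a time: if S = 1 + c*τ/S' with S'(0) = 1, then c is the τ-coefficient of S and S' = c*τ/(S - 1).
S_1 = c0/f = 1 + (-1/28)*τ + (2459/7056)*τ^2 + ...; c1 = -1/28.
S_2 = c1*τ/(S_1 - 1) = 1 + (2459/252)*τ + (61475/648)*τ^2 + ...; c2 = 2459/252.
S_3 = c2*τ/(S_2 - 1) = 1 + (-175/18)*τ + (-153125/531144)*τ^2 + ...; c3 = -175/18.
S_4 = c3*τ/(S_3 - 1) = 1 + (-875/29508)*τ + ...; c4 = -875/29508.

The regular C-fraction coefficients are [7/2, -1/28, 2459/252, -175/18, -875/29508].


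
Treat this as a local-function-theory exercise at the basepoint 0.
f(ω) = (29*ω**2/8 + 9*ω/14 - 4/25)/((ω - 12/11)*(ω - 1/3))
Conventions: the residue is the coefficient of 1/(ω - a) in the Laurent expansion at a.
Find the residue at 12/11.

The residue is 308436/48125.

At the order-1 pole 12/11 set g(ω) = (ω - (12/11))*f(ω) = (29*ω**2/8 + 9*ω/14 - 4/25)/(ω - 1/3).
Simple pole: residue = g(a) at a = 12/11, which is 308436/48125.


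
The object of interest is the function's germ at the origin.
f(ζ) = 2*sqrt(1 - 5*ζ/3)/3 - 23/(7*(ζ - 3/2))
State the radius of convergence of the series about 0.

The radius of convergence is 3/5.

Denominator factor (ζ - 3/2): pole of order 1 at 3/2, modulus 3/2.
Branch term (2/3)*sqrt(1 - ζ/(3/5)): its argument vanishes at ζ = 3/5, a square-root branch point, modulus 3/5.
The radius of convergence is the smallest modulus among the singular points: 3/5.


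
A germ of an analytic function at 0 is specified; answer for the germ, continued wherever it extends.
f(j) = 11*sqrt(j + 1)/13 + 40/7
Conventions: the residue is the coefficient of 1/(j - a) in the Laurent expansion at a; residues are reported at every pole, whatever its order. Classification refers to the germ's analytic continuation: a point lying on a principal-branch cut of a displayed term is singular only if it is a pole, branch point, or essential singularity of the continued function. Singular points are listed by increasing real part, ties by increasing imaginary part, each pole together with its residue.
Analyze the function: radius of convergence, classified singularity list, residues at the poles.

Radius of convergence at 0: 1.
At -1: an algebraic (square-root) branch point.

Branch term (11/13)*sqrt(1 - j/(-1)): its argument vanishes at j = -1, a square-root branch point, modulus 1.
The radius of convergence is the smallest modulus among the singular points: 1.


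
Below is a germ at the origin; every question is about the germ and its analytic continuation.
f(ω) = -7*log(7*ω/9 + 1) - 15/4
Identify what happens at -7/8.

The point is a regular point.

There is no denominator, hence no pole anywhere.
Branch term log(1 - ω/(-9/7)): argument at -7/8 is 23/72, nonzero, so -7/8 is not its branch point (a point on a principal cut is still regular for the continued germ).
So the germ continues analytically to -7/8.


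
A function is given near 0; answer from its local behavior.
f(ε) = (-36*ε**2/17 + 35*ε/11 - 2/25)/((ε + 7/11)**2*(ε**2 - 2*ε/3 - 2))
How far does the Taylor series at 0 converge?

The radius of convergence is 7/11.

Denominator factor (ε + 7/11)^2: pole of order 2 at -7/11, modulus 7/11.
Denominator factor (ε**2 - 2*ε/3 - 2): discriminant 76/9, real irrational roots 1/3 + (1/3)*sqrt(19) and 1/3 - (1/3)*sqrt(19); poles of order 1, moduli 1/3 + (1/3)*sqrt(19) and -1/3 + (1/3)*sqrt(19).
The radius of convergence is the smallest modulus among the singular points: 7/11.


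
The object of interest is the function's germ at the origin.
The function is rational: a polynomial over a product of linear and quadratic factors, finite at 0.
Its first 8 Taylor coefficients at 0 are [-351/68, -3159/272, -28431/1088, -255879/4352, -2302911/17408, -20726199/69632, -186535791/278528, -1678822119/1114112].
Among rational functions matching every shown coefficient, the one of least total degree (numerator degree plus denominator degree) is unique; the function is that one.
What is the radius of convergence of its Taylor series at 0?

No rational of total degree below 1 reproduces all 8 coefficients; solving the [0/1] Pade equations on them gives f(w) = 39/(17*(w - 4/9)), whose expansion matches every shown term.
Denominator factor (w - 4/9): pole of order 1 at 4/9, modulus 4/9.
The radius of convergence is the smallest modulus among the singular points: 4/9.

The radius of convergence is 4/9.


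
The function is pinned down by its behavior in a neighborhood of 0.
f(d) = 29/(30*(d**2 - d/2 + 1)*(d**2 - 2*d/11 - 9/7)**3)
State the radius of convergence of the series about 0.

Denominator factor (d**2 - d/2 + 1): discriminant -15/4, complex-conjugate roots (1/4) + ((1/4)*sqrt(15))*i and (1/4) - ((1/4)*sqrt(15))*i; poles of order 1, moduli 1 and 1.
Denominator factor (d**2 - 2*d/11 - 9/7)^3: discriminant 4384/847, real irrational roots 1/11 + (2/77)*sqrt(1918) and 1/11 - (2/77)*sqrt(1918); poles of order 3, moduli 1/11 + (2/77)*sqrt(1918) and -1/11 + (2/77)*sqrt(1918).
The radius of convergence is the smallest modulus among the singular points: 1.

The radius of convergence is 1.


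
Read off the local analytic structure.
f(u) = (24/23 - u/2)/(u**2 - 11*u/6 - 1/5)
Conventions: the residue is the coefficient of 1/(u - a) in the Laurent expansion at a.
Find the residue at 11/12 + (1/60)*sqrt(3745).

The residue is -1/4 + (323/68908)*sqrt(3745).

The factor u**2 - 11*u/6 - 1/5 splits as (u - a)(u - a') with a = 11/12 + (1/60)*sqrt(3745), a' = 11/12 - (1/60)*sqrt(3745). At the order-1 pole a set g(u) = (u - a)*f(u) = [24/23 - u/2] / (u - a').
Simple pole: residue = g(a) at a = 11/12 + (1/60)*sqrt(3745), which is -1/4 + (323/68908)*sqrt(3745).


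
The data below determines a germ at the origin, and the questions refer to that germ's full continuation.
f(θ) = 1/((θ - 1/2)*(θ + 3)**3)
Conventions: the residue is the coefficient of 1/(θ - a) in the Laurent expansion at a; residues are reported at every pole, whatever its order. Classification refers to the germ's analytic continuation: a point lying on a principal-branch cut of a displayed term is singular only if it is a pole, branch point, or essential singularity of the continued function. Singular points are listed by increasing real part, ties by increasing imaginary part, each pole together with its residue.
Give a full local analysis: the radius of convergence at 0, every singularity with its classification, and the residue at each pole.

Denominator factor (θ - 1/2): pole of order 1 at 1/2, modulus 1/2.
Denominator factor (θ + 3)^3: pole of order 3 at -3, modulus 3.
The radius of convergence is the smallest modulus among the singular points: 1/2.
At the order-3 pole -3 set g(θ) = (θ - (-3))^3*f(θ) = 1/(θ - 1/2).
Order-3 pole: residue = g''(a)/2; g''(-3) = -16/343, so the residue is -8/343.
At the order-1 pole 1/2 set g(θ) = (θ - (1/2))*f(θ) = (θ + 3)**(-3).
Simple pole: residue = g(a) at a = 1/2, which is 8/343.
List the singular points by increasing real part (a conjugate pair: the negative imaginary part first).

Radius of convergence at 0: 1/2.
At -3: a pole of order 3; residue -8/343.
At 1/2: a pole of order 1; residue 8/343.
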